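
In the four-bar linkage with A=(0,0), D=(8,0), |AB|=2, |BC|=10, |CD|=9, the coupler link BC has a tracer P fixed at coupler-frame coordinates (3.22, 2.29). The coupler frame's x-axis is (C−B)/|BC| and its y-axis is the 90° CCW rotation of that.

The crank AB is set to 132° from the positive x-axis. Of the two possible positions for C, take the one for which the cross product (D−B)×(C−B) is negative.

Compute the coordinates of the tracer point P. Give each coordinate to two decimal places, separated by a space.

A=(0,0), D=(8.00,0)
B = A + 2.00·(cos132°, sin132°) = (-1.3383, 1.4863)
|BD| = 9.4558
circle(B,10.00) ∩ circle(D,9.00): a=5.7326, h=8.1938
  candidates: C₊=(5.6110,8.6771) cross=77.478; C₋=(3.0351,-7.5067) cross=-77.478
  mode - wants cross < 0 → take C=(3.0351,-7.5067) (cross=-77.478)
ex = (C−B)/|BC| = (0.4373,-0.8993); ey = (0.8993,0.4373)
P = B + 3.22·ex + 2.29·ey = (2.1294,-0.4079)

2.13 -0.41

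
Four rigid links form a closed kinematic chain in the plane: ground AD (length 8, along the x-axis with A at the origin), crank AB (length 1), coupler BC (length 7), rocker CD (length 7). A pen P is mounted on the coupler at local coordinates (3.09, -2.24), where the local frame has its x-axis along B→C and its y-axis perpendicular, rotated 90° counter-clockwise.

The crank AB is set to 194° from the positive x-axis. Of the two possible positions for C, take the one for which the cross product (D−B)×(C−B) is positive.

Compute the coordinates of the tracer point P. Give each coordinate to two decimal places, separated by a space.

A=(0,0), D=(8.00,0)
B = A + 1.00·(cos194°, sin194°) = (-0.9703, -0.2419)
|BD| = 8.9736
circle(B,7.00) ∩ circle(D,7.00): a=4.4868, h=5.3730
  candidates: C₊=(3.3700,5.2501) cross=48.215; C₋=(3.6597,-5.4920) cross=-48.215
  mode + wants cross > 0 → take C=(3.3700,5.2501) (cross=48.215)
ex = (C−B)/|BC| = (0.6200,0.7846); ey = (-0.7846,0.6200)
P = B + 3.09·ex + -2.24·ey = (2.7031,0.7935)

2.70 0.79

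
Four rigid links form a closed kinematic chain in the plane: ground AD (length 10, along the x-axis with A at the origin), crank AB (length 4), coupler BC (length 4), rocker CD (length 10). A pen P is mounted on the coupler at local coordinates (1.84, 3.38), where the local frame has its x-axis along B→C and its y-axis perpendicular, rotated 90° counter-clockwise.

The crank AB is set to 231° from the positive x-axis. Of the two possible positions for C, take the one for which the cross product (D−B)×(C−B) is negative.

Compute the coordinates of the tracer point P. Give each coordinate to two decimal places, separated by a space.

0.50 -0.72

A=(0,0), D=(10.00,0)
B = A + 4.00·(cos231°, sin231°) = (-2.5173, -3.1086)
|BD| = 12.8975
circle(B,4.00) ∩ circle(D,10.00): a=3.1923, h=2.4102
  candidates: C₊=(-0.0000,0.0000) cross=31.086; C₋=(1.1618,-4.6783) cross=-31.086
  mode - wants cross < 0 → take C=(1.1618,-4.6783) (cross=-31.086)
ex = (C−B)/|BC| = (0.9198,-0.3924); ey = (0.3924,0.9198)
P = B + 1.84·ex + 3.38·ey = (0.5015,-0.7218)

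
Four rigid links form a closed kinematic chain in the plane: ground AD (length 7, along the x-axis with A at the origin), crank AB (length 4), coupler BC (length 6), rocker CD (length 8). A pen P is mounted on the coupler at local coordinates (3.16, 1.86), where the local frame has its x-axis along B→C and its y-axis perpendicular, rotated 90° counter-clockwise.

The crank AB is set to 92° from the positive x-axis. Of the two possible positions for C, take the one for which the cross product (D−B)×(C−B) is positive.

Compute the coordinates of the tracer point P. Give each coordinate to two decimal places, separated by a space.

A=(0,0), D=(7.00,0)
B = A + 4.00·(cos92°, sin92°) = (-0.1396, 3.9976)
|BD| = 8.1826
circle(B,6.00) ∩ circle(D,8.00): a=2.3803, h=5.5076
  candidates: C₊=(4.6281,7.6403) cross=45.067; C₋=(-0.7534,-1.9710) cross=-45.067
  mode + wants cross > 0 → take C=(4.6281,7.6403) (cross=45.067)
ex = (C−B)/|BC| = (0.7946,0.6071); ey = (-0.6071,0.7946)
P = B + 3.16·ex + 1.86·ey = (1.2421,7.3940)

1.24 7.39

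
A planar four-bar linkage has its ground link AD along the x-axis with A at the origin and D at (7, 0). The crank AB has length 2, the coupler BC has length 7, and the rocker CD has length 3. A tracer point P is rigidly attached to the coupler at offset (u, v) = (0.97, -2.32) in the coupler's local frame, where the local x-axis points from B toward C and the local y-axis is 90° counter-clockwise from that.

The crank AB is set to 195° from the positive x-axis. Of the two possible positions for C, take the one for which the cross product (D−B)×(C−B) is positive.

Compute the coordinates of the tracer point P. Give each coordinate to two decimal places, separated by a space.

A=(0,0), D=(7.00,0)
B = A + 2.00·(cos195°, sin195°) = (-1.9319, -0.5176)
|BD| = 8.9468
circle(B,7.00) ∩ circle(D,3.00): a=6.7088, h=1.9978
  candidates: C₊=(4.6502,1.8650) cross=17.874; C₋=(4.8813,-2.1240) cross=-17.874
  mode + wants cross > 0 → take C=(4.6502,1.8650) (cross=17.874)
ex = (C−B)/|BC| = (0.9403,0.3404); ey = (-0.3404,0.9403)
P = B + 0.97·ex + -2.32·ey = (-0.2301,-2.3689)

-0.23 -2.37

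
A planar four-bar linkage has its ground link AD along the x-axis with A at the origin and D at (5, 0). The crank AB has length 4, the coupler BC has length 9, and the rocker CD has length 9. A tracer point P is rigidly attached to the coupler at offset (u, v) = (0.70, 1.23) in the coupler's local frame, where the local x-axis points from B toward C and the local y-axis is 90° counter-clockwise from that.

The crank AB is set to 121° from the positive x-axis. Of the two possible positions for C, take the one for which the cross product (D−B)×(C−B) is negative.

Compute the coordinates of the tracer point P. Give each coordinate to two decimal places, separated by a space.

A=(0,0), D=(5.00,0)
B = A + 4.00·(cos121°, sin121°) = (-2.0602, 3.4287)
|BD| = 7.8487
circle(B,9.00) ∩ circle(D,9.00): a=3.9243, h=8.0994
  candidates: C₊=(5.0081,9.0000) cross=63.569; C₋=(-2.0683,-5.5713) cross=-63.569
  mode - wants cross < 0 → take C=(-2.0683,-5.5713) (cross=-63.569)
ex = (C−B)/|BC| = (-0.0009,-1.0000); ey = (1.0000,-0.0009)
P = B + 0.70·ex + 1.23·ey = (-0.8308,2.7276)

-0.83 2.73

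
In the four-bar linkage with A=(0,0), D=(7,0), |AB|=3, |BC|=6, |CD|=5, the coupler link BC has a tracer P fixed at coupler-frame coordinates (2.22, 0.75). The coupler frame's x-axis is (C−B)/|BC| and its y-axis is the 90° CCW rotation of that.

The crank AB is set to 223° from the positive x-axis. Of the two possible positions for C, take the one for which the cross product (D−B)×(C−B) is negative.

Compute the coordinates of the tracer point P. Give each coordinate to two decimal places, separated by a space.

A=(0,0), D=(7.00,0)
B = A + 3.00·(cos223°, sin223°) = (-2.1941, -2.0460)
|BD| = 9.4190
circle(B,6.00) ∩ circle(D,5.00): a=5.2934, h=2.8249
  candidates: C₊=(2.3593,1.8612) cross=26.607; C₋=(3.5866,-3.6536) cross=-26.607
  mode - wants cross < 0 → take C=(3.5866,-3.6536) (cross=-26.607)
ex = (C−B)/|BC| = (0.9634,-0.2679); ey = (0.2679,0.9634)
P = B + 2.22·ex + 0.75·ey = (0.1457,-1.9182)

0.15 -1.92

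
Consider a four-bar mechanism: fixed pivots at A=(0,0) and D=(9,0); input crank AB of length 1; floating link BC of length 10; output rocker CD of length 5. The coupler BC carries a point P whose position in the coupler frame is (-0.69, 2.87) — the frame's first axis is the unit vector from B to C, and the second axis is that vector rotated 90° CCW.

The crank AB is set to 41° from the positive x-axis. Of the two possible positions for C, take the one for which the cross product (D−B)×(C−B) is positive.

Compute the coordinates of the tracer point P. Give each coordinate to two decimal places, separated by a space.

-1.10 2.95

A=(0,0), D=(9.00,0)
B = A + 1.00·(cos41°, sin41°) = (0.7547, 0.6561)
|BD| = 8.2713
circle(B,10.00) ∩ circle(D,5.00): a=8.6694, h=4.9841
  candidates: C₊=(9.7921,4.9369) cross=41.225; C₋=(9.0015,-5.0000) cross=-41.225
  mode + wants cross > 0 → take C=(9.7921,4.9369) (cross=41.225)
ex = (C−B)/|BC| = (0.9037,0.4281); ey = (-0.4281,0.9037)
P = B + -0.69·ex + 2.87·ey = (-1.0975,2.9544)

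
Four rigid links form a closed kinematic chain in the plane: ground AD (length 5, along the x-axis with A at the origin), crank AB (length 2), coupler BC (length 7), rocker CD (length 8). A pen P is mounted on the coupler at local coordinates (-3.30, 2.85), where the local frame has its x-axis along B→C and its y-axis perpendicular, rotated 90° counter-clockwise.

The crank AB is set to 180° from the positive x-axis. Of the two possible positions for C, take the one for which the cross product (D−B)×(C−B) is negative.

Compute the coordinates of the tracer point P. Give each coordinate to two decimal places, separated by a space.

A=(0,0), D=(5.00,0)
B = A + 2.00·(cos180°, sin180°) = (-2.0000, 0.0000)
|BD| = 7.0000
circle(B,7.00) ∩ circle(D,8.00): a=2.4286, h=6.5652
  candidates: C₊=(0.4286,6.5652) cross=45.957; C₋=(0.4286,-6.5652) cross=-45.957
  mode - wants cross < 0 → take C=(0.4286,-6.5652) (cross=-45.957)
ex = (C−B)/|BC| = (0.3469,-0.9379); ey = (0.9379,0.3469)
P = B + -3.30·ex + 2.85·ey = (-0.4719,4.0838)

-0.47 4.08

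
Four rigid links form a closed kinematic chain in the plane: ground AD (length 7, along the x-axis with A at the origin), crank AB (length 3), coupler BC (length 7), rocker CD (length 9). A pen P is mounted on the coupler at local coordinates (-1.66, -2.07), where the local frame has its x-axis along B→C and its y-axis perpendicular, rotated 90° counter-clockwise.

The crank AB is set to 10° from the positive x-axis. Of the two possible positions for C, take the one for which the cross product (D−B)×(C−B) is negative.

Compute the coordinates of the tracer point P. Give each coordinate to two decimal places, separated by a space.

A=(0,0), D=(7.00,0)
B = A + 3.00·(cos10°, sin10°) = (2.9544, 0.5209)
|BD| = 4.0790
circle(B,7.00) ∩ circle(D,9.00): a=-1.8831, h=6.7420
  candidates: C₊=(1.9478,7.4482) cross=27.500; C₋=(0.2257,-5.9253) cross=-27.500
  mode - wants cross < 0 → take C=(0.2257,-5.9253) (cross=-27.500)
ex = (C−B)/|BC| = (-0.3898,-0.9209); ey = (0.9209,-0.3898)
P = B + -1.66·ex + -2.07·ey = (1.6953,2.8565)

1.70 2.86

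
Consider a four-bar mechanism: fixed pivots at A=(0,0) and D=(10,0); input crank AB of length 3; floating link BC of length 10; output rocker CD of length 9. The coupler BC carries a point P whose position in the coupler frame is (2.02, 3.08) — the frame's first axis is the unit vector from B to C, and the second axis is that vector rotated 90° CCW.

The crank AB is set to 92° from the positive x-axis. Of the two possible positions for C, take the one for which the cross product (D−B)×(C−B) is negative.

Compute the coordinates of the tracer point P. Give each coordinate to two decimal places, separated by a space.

3.50 2.25

A=(0,0), D=(10.00,0)
B = A + 3.00·(cos92°, sin92°) = (-0.1047, 2.9982)
|BD| = 10.5401
circle(B,10.00) ∩ circle(D,9.00): a=6.1714, h=7.8686
  candidates: C₊=(8.0500,8.7862) cross=82.935; C₋=(3.5735,-6.3008) cross=-82.935
  mode - wants cross < 0 → take C=(3.5735,-6.3008) (cross=-82.935)
ex = (C−B)/|BC| = (0.3678,-0.9299); ey = (0.9299,0.3678)
P = B + 2.02·ex + 3.08·ey = (3.5024,2.2527)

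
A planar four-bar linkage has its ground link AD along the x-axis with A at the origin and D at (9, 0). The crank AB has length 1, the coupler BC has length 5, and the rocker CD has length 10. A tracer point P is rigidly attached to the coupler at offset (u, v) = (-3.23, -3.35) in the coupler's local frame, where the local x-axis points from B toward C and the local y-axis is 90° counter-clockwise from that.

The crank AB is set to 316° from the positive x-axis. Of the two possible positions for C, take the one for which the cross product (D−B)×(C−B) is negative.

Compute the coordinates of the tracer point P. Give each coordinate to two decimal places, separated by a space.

-2.67 2.49

A=(0,0), D=(9.00,0)
B = A + 1.00·(cos316°, sin316°) = (0.7193, -0.6947)
|BD| = 8.3097
circle(B,5.00) ∩ circle(D,10.00): a=-0.3579, h=4.9872
  candidates: C₊=(-0.0542,4.2451) cross=41.442; C₋=(0.7796,-5.6943) cross=-41.442
  mode - wants cross < 0 → take C=(0.7796,-5.6943) (cross=-41.442)
ex = (C−B)/|BC| = (0.0121,-0.9999); ey = (0.9999,0.0121)
P = B + -3.23·ex + -3.35·ey = (-2.6693,2.4947)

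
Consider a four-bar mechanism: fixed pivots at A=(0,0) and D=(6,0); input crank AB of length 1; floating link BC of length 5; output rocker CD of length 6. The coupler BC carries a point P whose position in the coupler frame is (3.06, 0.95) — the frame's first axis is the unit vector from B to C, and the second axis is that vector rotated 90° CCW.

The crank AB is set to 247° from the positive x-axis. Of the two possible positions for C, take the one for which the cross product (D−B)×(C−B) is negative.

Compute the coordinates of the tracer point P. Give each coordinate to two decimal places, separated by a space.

A=(0,0), D=(6.00,0)
B = A + 1.00·(cos247°, sin247°) = (-0.3907, -0.9205)
|BD| = 6.4567
circle(B,5.00) ∩ circle(D,6.00): a=2.3765, h=4.3991
  candidates: C₊=(1.3343,3.7725) cross=28.404; C₋=(2.5887,-4.9359) cross=-28.404
  mode - wants cross < 0 → take C=(2.5887,-4.9359) (cross=-28.404)
ex = (C−B)/|BC| = (0.5959,-0.8031); ey = (0.8031,0.5959)
P = B + 3.06·ex + 0.95·ey = (2.1956,-2.8118)

2.20 -2.81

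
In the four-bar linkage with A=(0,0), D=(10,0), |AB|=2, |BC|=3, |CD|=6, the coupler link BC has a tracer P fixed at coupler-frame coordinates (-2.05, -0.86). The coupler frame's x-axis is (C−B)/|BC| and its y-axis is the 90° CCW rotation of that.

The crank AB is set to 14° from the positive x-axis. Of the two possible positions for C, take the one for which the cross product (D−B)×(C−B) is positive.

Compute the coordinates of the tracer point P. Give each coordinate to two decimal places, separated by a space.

A=(0,0), D=(10.00,0)
B = A + 2.00·(cos14°, sin14°) = (1.9406, 0.4838)
|BD| = 8.0739
circle(B,3.00) ∩ circle(D,6.00): a=2.3649, h=1.8459
  candidates: C₊=(4.4119,2.1847) cross=14.903; C₋=(4.1906,-1.5004) cross=-14.903
  mode + wants cross > 0 → take C=(4.4119,2.1847) (cross=14.903)
ex = (C−B)/|BC| = (0.8238,0.5669); ey = (-0.5669,0.8238)
P = B + -2.05·ex + -0.86·ey = (0.7395,-1.3868)

0.74 -1.39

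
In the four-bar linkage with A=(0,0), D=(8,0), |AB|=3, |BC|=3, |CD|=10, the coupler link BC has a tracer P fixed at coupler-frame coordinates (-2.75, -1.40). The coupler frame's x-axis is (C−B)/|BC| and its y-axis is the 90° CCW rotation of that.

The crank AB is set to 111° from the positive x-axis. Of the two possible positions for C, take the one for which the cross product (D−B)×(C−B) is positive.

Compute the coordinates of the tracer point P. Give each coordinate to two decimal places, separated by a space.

A=(0,0), D=(8.00,0)
B = A + 3.00·(cos111°, sin111°) = (-1.0751, 2.8007)
|BD| = 9.4975
circle(B,3.00) ∩ circle(D,10.00): a=-0.0420, h=2.9997
  candidates: C₊=(-0.2307,5.6794) cross=28.490; C₋=(-1.9999,-0.0532) cross=-28.490
  mode + wants cross > 0 → take C=(-0.2307,5.6794) (cross=28.490)
ex = (C−B)/|BC| = (0.2815,0.9596); ey = (-0.9596,0.2815)
P = B + -2.75·ex + -1.40·ey = (-0.5058,-0.2321)

-0.51 -0.23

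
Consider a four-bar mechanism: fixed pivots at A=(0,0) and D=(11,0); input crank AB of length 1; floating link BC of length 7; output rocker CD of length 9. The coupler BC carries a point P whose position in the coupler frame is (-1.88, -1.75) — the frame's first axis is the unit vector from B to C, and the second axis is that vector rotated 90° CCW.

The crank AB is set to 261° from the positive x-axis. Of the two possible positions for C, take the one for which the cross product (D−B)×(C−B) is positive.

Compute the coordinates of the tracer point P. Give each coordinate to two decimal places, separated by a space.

A=(0,0), D=(11.00,0)
B = A + 1.00·(cos261°, sin261°) = (-0.1564, -0.9877)
|BD| = 11.2001
circle(B,7.00) ∩ circle(D,9.00): a=4.1715, h=5.6213
  candidates: C₊=(3.5031,4.9796) cross=62.959; C₋=(4.4945,-6.2192) cross=-62.959
  mode + wants cross > 0 → take C=(3.5031,4.9796) (cross=62.959)
ex = (C−B)/|BC| = (0.5228,0.8525); ey = (-0.8525,0.5228)
P = B + -1.88·ex + -1.75·ey = (0.3525,-3.5052)

0.35 -3.51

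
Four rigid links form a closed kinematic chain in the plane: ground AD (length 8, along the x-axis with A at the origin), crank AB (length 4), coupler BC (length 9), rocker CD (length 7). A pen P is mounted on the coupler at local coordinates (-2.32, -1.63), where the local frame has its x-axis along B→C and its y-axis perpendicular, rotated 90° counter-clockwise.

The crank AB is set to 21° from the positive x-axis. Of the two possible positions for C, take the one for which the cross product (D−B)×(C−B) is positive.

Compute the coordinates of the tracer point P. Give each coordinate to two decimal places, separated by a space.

2.60 -1.16

A=(0,0), D=(8.00,0)
B = A + 4.00·(cos21°, sin21°) = (3.7343, 1.4335)
|BD| = 4.5001
circle(B,9.00) ∩ circle(D,7.00): a=5.8055, h=6.8772
  candidates: C₊=(11.4281,6.1031) cross=30.948; C₋=(7.0468,-6.9348) cross=-30.948
  mode + wants cross > 0 → take C=(11.4281,6.1031) (cross=30.948)
ex = (C−B)/|BC| = (0.8549,0.5188); ey = (-0.5188,0.8549)
P = B + -2.32·ex + -1.63·ey = (2.5968,-1.1637)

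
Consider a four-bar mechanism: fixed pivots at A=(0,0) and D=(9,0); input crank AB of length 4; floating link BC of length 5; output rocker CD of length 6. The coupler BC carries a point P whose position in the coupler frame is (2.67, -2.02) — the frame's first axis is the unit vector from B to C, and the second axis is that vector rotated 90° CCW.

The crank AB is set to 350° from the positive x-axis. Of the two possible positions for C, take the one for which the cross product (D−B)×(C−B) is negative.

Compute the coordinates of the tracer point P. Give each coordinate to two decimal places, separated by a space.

3.24 -3.97

A=(0,0), D=(9.00,0)
B = A + 4.00·(cos350°, sin350°) = (3.9392, -0.6946)
|BD| = 5.1082
circle(B,5.00) ∩ circle(D,6.00): a=1.4774, h=4.7767
  candidates: C₊=(4.7534,4.2387) cross=24.401; C₋=(6.0524,-5.2261) cross=-24.401
  mode - wants cross < 0 → take C=(6.0524,-5.2261) (cross=-24.401)
ex = (C−B)/|BC| = (0.4226,-0.9063); ey = (0.9063,0.4226)
P = B + 2.67·ex + -2.02·ey = (3.2370,-3.9681)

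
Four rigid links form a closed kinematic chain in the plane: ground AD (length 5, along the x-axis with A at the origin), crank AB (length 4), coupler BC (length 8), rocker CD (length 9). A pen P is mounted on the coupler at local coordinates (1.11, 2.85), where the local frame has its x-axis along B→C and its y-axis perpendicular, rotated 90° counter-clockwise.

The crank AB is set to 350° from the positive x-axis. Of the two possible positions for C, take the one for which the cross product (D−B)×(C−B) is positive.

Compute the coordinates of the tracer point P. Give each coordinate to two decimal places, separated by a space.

A=(0,0), D=(5.00,0)
B = A + 4.00·(cos350°, sin350°) = (3.9392, -0.6946)
|BD| = 1.2679
circle(B,8.00) ∩ circle(D,9.00): a=-6.0698, h=5.2113
  candidates: C₊=(-3.9936,0.3401) cross=6.608; C₋=(1.7160,-8.3795) cross=-6.608
  mode + wants cross > 0 → take C=(-3.9936,0.3401) (cross=6.608)
ex = (C−B)/|BC| = (-0.9916,0.1293); ey = (-0.1293,-0.9916)
P = B + 1.11·ex + 2.85·ey = (2.4699,-3.3771)

2.47 -3.38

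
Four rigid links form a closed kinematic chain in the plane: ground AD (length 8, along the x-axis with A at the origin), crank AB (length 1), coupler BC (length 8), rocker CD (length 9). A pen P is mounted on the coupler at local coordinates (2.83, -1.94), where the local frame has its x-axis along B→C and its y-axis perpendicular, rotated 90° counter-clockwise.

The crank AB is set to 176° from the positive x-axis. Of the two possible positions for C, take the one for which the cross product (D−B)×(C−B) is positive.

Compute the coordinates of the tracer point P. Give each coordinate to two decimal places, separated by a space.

A=(0,0), D=(8.00,0)
B = A + 1.00·(cos176°, sin176°) = (-0.9976, 0.0698)
|BD| = 8.9978
circle(B,8.00) ∩ circle(D,9.00): a=3.5542, h=7.1671
  candidates: C₊=(2.6121,7.2091) cross=64.488; C₋=(2.5010,-7.1247) cross=-64.488
  mode + wants cross > 0 → take C=(2.6121,7.2091) (cross=64.488)
ex = (C−B)/|BC| = (0.4512,0.8924); ey = (-0.8924,0.4512)
P = B + 2.83·ex + -1.94·ey = (2.0107,1.7199)

2.01 1.72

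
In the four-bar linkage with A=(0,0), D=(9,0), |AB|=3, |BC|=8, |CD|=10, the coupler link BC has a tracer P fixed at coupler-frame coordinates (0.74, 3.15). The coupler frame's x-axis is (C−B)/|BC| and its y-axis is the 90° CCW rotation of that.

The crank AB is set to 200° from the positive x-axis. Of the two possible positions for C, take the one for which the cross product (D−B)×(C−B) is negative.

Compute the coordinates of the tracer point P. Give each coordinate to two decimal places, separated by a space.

0.11 0.35

A=(0,0), D=(9.00,0)
B = A + 3.00·(cos200°, sin200°) = (-2.8191, -1.0261)
|BD| = 11.8635
circle(B,8.00) ∩ circle(D,10.00): a=4.4145, h=6.6717
  candidates: C₊=(1.0019,6.0025) cross=79.150; C₋=(2.1559,-7.2910) cross=-79.150
  mode - wants cross < 0 → take C=(2.1559,-7.2910) (cross=-79.150)
ex = (C−B)/|BC| = (0.6219,-0.7831); ey = (0.7831,0.6219)
P = B + 0.74·ex + 3.15·ey = (0.1079,0.3533)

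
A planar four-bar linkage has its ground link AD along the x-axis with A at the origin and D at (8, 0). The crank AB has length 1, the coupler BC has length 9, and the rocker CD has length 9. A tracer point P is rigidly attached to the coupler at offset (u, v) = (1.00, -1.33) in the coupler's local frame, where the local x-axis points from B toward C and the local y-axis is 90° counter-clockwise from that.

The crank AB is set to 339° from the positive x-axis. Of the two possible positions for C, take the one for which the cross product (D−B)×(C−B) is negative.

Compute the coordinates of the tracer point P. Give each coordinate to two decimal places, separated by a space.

0.18 -1.84

A=(0,0), D=(8.00,0)
B = A + 1.00·(cos339°, sin339°) = (0.9336, -0.3584)
|BD| = 7.0755
circle(B,9.00) ∩ circle(D,9.00): a=3.5378, h=8.2755
  candidates: C₊=(4.0476,8.0857) cross=58.553; C₋=(4.8859,-8.4441) cross=-58.553
  mode - wants cross < 0 → take C=(4.8859,-8.4441) (cross=-58.553)
ex = (C−B)/|BC| = (0.4392,-0.8984); ey = (0.8984,0.4392)
P = B + 1.00·ex + -1.33·ey = (0.1778,-1.8409)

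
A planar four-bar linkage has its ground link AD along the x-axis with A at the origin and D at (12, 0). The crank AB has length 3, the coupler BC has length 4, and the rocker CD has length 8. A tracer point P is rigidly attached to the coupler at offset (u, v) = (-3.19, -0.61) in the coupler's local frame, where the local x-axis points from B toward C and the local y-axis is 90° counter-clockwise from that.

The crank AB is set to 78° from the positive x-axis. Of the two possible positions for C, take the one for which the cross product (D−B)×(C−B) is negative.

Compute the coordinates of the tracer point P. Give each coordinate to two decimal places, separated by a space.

A=(0,0), D=(12.00,0)
B = A + 3.00·(cos78°, sin78°) = (0.6237, 2.9344)
|BD| = 11.7486
circle(B,4.00) ∩ circle(D,8.00): a=3.8315, h=1.1487
  candidates: C₊=(4.6207,3.0897) cross=13.495; C₋=(4.0469,0.8652) cross=-13.495
  mode - wants cross < 0 → take C=(4.0469,0.8652) (cross=-13.495)
ex = (C−B)/|BC| = (0.8558,-0.5173); ey = (0.5173,0.8558)
P = B + -3.19·ex + -0.61·ey = (-2.4218,4.0626)

-2.42 4.06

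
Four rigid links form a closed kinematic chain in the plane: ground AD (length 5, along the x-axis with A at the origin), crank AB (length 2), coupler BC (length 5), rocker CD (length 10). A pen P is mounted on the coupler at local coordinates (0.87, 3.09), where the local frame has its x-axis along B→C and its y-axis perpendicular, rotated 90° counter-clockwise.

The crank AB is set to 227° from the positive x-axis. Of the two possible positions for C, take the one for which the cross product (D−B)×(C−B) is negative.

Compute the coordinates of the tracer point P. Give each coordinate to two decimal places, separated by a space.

A=(0,0), D=(5.00,0)
B = A + 2.00·(cos227°, sin227°) = (-1.3640, -1.4627)
|BD| = 6.5299
circle(B,5.00) ∩ circle(D,10.00): a=-2.4778, h=4.3429
  candidates: C₊=(-4.7517,2.2148) cross=28.359; C₋=(-2.8061,-6.2502) cross=-28.359
  mode - wants cross < 0 → take C=(-2.8061,-6.2502) (cross=-28.359)
ex = (C−B)/|BC| = (-0.2884,-0.9575); ey = (0.9575,-0.2884)
P = B + 0.87·ex + 3.09·ey = (1.3438,-3.1869)

1.34 -3.19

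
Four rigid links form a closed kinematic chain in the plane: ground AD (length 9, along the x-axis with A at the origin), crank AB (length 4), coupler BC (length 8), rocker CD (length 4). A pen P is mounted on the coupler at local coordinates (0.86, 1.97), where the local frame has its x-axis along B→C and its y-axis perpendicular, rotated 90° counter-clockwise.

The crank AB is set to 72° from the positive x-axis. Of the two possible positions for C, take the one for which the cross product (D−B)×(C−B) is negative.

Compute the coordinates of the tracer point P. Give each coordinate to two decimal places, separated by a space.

A=(0,0), D=(9.00,0)
B = A + 4.00·(cos72°, sin72°) = (1.2361, 3.8042)
|BD| = 8.6459
circle(B,8.00) ∩ circle(D,4.00): a=7.0988, h=3.6887
  candidates: C₊=(9.2338,3.9932) cross=31.892; C₋=(5.9877,-2.6318) cross=-31.892
  mode - wants cross < 0 → take C=(5.9877,-2.6318) (cross=-31.892)
ex = (C−B)/|BC| = (0.5940,-0.8045); ey = (0.8045,0.5940)
P = B + 0.86·ex + 1.97·ey = (3.3317,4.2825)

3.33 4.28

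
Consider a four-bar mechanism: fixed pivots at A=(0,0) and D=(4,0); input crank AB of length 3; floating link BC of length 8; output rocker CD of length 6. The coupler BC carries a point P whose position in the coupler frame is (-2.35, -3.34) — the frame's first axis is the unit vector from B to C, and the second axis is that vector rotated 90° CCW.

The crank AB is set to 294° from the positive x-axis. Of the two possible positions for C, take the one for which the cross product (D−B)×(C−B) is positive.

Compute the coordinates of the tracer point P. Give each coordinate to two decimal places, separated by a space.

A=(0,0), D=(4.00,0)
B = A + 3.00·(cos294°, sin294°) = (1.2202, -2.7406)
|BD| = 3.9036
circle(B,8.00) ∩ circle(D,6.00): a=5.5382, h=5.7731
  candidates: C₊=(1.1109,5.2586) cross=22.536; C₋=(9.2171,-2.9634) cross=-22.536
  mode + wants cross > 0 → take C=(1.1109,5.2586) (cross=22.536)
ex = (C−B)/|BC| = (-0.0137,0.9999); ey = (-0.9999,-0.0137)
P = B + -2.35·ex + -3.34·ey = (4.5920,-5.0448)

4.59 -5.04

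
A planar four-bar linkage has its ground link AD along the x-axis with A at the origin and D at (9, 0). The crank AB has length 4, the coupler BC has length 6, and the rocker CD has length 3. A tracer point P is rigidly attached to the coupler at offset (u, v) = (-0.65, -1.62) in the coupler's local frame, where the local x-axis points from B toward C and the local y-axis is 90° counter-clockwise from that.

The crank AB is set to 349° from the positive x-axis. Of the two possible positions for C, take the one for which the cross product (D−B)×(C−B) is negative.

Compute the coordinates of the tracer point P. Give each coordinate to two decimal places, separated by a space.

2.73 -2.03

A=(0,0), D=(9.00,0)
B = A + 4.00·(cos349°, sin349°) = (3.9265, -0.7632)
|BD| = 5.1306
circle(B,6.00) ∩ circle(D,3.00): a=5.1966, h=2.9993
  candidates: C₊=(8.6191,2.9757) cross=15.388; C₋=(9.5114,-2.9561) cross=-15.388
  mode - wants cross < 0 → take C=(9.5114,-2.9561) (cross=-15.388)
ex = (C−B)/|BC| = (0.9308,-0.3655); ey = (0.3655,0.9308)
P = B + -0.65·ex + -1.62·ey = (2.7294,-2.0336)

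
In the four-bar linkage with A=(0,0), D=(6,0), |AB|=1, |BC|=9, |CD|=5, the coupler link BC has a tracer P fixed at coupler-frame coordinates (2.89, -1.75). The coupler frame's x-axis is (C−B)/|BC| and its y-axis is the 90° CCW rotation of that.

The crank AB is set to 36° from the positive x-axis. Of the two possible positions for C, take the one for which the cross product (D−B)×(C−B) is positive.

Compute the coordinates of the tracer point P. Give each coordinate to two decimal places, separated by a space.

A=(0,0), D=(6.00,0)
B = A + 1.00·(cos36°, sin36°) = (0.8090, 0.5878)
|BD| = 5.2242
circle(B,9.00) ∩ circle(D,5.00): a=7.9718, h=4.1774
  candidates: C₊=(9.2002,3.8417) cross=21.823; C₋=(8.2602,-4.4600) cross=-21.823
  mode + wants cross > 0 → take C=(9.2002,3.8417) (cross=21.823)
ex = (C−B)/|BC| = (0.9324,0.3615); ey = (-0.3615,0.9324)
P = B + 2.89·ex + -1.75·ey = (4.1362,0.0010)

4.14 0.00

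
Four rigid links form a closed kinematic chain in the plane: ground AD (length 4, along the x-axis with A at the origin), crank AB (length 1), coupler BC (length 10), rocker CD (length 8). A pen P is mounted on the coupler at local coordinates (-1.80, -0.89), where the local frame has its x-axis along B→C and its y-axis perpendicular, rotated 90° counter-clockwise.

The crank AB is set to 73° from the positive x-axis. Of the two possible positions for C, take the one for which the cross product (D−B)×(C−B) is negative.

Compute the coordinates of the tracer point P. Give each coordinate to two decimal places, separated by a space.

-1.32 2.16

A=(0,0), D=(4.00,0)
B = A + 1.00·(cos73°, sin73°) = (0.2924, 0.9563)
|BD| = 3.8290
circle(B,10.00) ∩ circle(D,8.00): a=6.6155, h=7.4990
  candidates: C₊=(8.5711,6.5654) cross=28.714; C₋=(4.8253,-7.9573) cross=-28.714
  mode - wants cross < 0 → take C=(4.8253,-7.9573) (cross=-28.714)
ex = (C−B)/|BC| = (0.4533,-0.8914); ey = (0.8914,0.4533)
P = B + -1.80·ex + -0.89·ey = (-1.3169,2.1573)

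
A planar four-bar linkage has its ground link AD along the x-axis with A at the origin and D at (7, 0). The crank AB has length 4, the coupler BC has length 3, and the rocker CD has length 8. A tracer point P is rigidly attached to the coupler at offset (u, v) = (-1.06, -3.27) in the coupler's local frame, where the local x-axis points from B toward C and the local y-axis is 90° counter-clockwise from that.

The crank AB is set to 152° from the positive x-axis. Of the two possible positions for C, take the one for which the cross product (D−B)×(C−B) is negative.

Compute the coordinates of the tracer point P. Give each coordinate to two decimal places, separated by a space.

-6.17 -0.32

A=(0,0), D=(7.00,0)
B = A + 4.00·(cos152°, sin152°) = (-3.5318, 1.8779)
|BD| = 10.6979
circle(B,3.00) ∩ circle(D,8.00): a=2.7784, h=1.1317
  candidates: C₊=(-0.5979,2.5043) cross=12.107; C₋=(-0.9952,0.2760) cross=-12.107
  mode - wants cross < 0 → take C=(-0.9952,0.2760) (cross=-12.107)
ex = (C−B)/|BC| = (0.8455,-0.5339); ey = (0.5339,0.8455)
P = B + -1.06·ex + -3.27·ey = (-6.1740,-0.3210)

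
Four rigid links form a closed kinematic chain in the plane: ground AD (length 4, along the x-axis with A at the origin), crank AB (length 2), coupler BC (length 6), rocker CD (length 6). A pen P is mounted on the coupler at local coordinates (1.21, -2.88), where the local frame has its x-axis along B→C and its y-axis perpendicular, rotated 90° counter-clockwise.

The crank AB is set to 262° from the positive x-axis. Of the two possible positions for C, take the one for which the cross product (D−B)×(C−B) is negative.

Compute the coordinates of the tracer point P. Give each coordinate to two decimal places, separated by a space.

-1.31 -4.93

A=(0,0), D=(4.00,0)
B = A + 2.00·(cos262°, sin262°) = (-0.2783, -1.9805)
|BD| = 4.7145
circle(B,6.00) ∩ circle(D,6.00): a=2.3573, h=5.5175
  candidates: C₊=(-0.4571,4.0168) cross=26.013; C₋=(4.1787,-5.9973) cross=-26.013
  mode - wants cross < 0 → take C=(4.1787,-5.9973) (cross=-26.013)
ex = (C−B)/|BC| = (0.7428,-0.6695); ey = (0.6695,0.7428)
P = B + 1.21·ex + -2.88·ey = (-1.3076,-4.9300)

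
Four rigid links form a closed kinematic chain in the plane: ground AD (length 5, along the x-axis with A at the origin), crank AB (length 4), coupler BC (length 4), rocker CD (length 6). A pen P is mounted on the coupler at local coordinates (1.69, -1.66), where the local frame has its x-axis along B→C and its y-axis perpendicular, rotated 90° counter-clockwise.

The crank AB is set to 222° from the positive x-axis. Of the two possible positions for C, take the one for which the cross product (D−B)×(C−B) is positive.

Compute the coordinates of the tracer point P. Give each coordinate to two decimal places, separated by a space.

-0.69 -2.06

A=(0,0), D=(5.00,0)
B = A + 4.00·(cos222°, sin222°) = (-2.9726, -2.6765)
|BD| = 8.4099
circle(B,4.00) ∩ circle(D,6.00): a=3.0159, h=2.6277
  candidates: C₊=(-0.9498,0.7743) cross=22.098; C₋=(0.7227,-4.2077) cross=-22.098
  mode + wants cross > 0 → take C=(-0.9498,0.7743) (cross=22.098)
ex = (C−B)/|BC| = (0.5057,0.8627); ey = (-0.8627,0.5057)
P = B + 1.69·ex + -1.66·ey = (-0.6859,-2.0580)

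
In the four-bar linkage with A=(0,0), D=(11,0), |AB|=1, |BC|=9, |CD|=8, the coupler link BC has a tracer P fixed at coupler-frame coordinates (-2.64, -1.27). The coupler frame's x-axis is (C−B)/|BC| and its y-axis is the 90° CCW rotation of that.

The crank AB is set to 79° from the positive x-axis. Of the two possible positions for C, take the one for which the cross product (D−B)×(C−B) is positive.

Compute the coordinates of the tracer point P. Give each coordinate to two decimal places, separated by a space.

A=(0,0), D=(11.00,0)
B = A + 1.00·(cos79°, sin79°) = (0.1908, 0.9816)
|BD| = 10.8537
circle(B,9.00) ∩ circle(D,8.00): a=6.2100, h=6.5143
  candidates: C₊=(6.9645,6.9076) cross=70.704; C₋=(5.7862,-6.0676) cross=-70.704
  mode + wants cross > 0 → take C=(6.9645,6.9076) (cross=70.704)
ex = (C−B)/|BC| = (0.7526,0.6584); ey = (-0.6584,0.7526)
P = B + -2.64·ex + -1.27·ey = (-0.9599,-1.7125)

-0.96 -1.71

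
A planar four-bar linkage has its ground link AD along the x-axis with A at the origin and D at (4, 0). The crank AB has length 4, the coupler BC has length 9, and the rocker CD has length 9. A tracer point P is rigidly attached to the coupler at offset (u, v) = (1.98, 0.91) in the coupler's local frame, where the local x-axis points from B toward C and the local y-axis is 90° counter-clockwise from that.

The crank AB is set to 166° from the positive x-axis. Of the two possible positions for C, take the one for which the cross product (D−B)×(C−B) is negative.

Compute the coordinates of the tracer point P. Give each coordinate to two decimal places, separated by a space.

A=(0,0), D=(4.00,0)
B = A + 4.00·(cos166°, sin166°) = (-3.8812, 0.9677)
|BD| = 7.9404
circle(B,9.00) ∩ circle(D,9.00): a=3.9702, h=8.0770
  candidates: C₊=(1.0437,8.5006) cross=64.134; C₋=(-0.9249,-7.5329) cross=-64.134
  mode - wants cross < 0 → take C=(-0.9249,-7.5329) (cross=-64.134)
ex = (C−B)/|BC| = (0.3285,-0.9445); ey = (0.9445,0.3285)
P = B + 1.98·ex + 0.91·ey = (-2.3713,-0.6035)

-2.37 -0.60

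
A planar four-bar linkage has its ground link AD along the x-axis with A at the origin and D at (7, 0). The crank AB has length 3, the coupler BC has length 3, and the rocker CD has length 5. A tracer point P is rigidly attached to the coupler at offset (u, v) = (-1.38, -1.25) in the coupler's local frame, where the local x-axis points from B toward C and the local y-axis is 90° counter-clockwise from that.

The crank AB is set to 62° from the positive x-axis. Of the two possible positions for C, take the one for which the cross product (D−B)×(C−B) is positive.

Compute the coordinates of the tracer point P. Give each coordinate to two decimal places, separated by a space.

A=(0,0), D=(7.00,0)
B = A + 3.00·(cos62°, sin62°) = (1.4084, 2.6488)
|BD| = 6.1873
circle(B,3.00) ∩ circle(D,5.00): a=1.8007, h=2.3995
  candidates: C₊=(4.0630,4.0465) cross=14.846; C₋=(2.0084,-0.2905) cross=-14.846
  mode + wants cross > 0 → take C=(4.0630,4.0465) (cross=14.846)
ex = (C−B)/|BC| = (0.8849,0.4659); ey = (-0.4659,0.8849)
P = B + -1.38·ex + -1.25·ey = (0.7697,0.8999)

0.77 0.90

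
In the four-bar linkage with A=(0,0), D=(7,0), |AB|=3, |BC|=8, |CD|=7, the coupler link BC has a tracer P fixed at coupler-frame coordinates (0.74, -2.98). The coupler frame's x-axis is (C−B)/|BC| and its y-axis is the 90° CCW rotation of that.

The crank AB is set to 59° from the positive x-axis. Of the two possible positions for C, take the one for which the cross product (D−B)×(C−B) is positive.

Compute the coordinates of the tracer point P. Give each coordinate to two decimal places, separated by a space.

A=(0,0), D=(7.00,0)
B = A + 3.00·(cos59°, sin59°) = (1.5451, 2.5715)
|BD| = 6.0306
circle(B,8.00) ∩ circle(D,7.00): a=4.2590, h=6.7721
  candidates: C₊=(8.2852,6.8810) cross=40.840; C₋=(2.5098,-5.3701) cross=-40.840
  mode + wants cross > 0 → take C=(8.2852,6.8810) (cross=40.840)
ex = (C−B)/|BC| = (0.8425,0.5387); ey = (-0.5387,0.8425)
P = B + 0.74·ex + -2.98·ey = (3.7739,0.4595)

3.77 0.46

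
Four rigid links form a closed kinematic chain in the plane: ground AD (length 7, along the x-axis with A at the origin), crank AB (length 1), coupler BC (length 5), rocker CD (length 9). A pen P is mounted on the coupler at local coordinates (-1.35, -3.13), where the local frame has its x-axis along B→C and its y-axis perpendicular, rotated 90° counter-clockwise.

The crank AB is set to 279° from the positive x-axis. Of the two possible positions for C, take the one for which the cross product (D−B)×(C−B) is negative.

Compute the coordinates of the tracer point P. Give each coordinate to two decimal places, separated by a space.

A=(0,0), D=(7.00,0)
B = A + 1.00·(cos279°, sin279°) = (0.1564, -0.9877)
|BD| = 6.9145
circle(B,5.00) ∩ circle(D,9.00): a=-0.5922, h=4.9648
  candidates: C₊=(-1.1389,3.8416) cross=34.329; C₋=(0.2795,-5.9862) cross=-34.329
  mode - wants cross < 0 → take C=(0.2795,-5.9862) (cross=-34.329)
ex = (C−B)/|BC| = (0.0246,-0.9997); ey = (0.9997,0.0246)
P = B + -1.35·ex + -3.13·ey = (-3.0058,0.2849)

-3.01 0.28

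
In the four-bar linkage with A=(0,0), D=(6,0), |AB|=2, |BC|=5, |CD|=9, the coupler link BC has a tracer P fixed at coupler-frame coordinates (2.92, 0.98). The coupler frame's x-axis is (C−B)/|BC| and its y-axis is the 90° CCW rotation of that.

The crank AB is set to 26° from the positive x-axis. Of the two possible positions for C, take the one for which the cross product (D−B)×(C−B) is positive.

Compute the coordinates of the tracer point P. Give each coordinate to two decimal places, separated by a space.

-1.05 2.04

A=(0,0), D=(6.00,0)
B = A + 2.00·(cos26°, sin26°) = (1.7976, 0.8767)
|BD| = 4.2929
circle(B,5.00) ∩ circle(D,9.00): a=-4.3760, h=2.4189
  candidates: C₊=(-1.9921,4.1383) cross=10.384; C₋=(-2.9801,-0.5974) cross=-10.384
  mode + wants cross > 0 → take C=(-1.9921,4.1383) (cross=10.384)
ex = (C−B)/|BC| = (-0.7579,0.6523); ey = (-0.6523,-0.7579)
P = B + 2.92·ex + 0.98·ey = (-1.0549,2.0387)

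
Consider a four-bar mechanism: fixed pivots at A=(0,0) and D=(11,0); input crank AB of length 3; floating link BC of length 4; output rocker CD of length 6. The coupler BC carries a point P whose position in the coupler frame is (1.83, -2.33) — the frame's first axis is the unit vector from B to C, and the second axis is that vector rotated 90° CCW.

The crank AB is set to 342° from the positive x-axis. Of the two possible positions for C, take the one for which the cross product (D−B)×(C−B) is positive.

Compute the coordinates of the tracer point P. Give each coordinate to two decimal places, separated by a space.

A=(0,0), D=(11.00,0)
B = A + 3.00·(cos342°, sin342°) = (2.8532, -0.9271)
|BD| = 8.1994
circle(B,4.00) ∩ circle(D,6.00): a=2.8801, h=2.7758
  candidates: C₊=(5.4010,2.1566) cross=22.760; C₋=(6.0286,-3.3594) cross=-22.760
  mode + wants cross > 0 → take C=(5.4010,2.1566) (cross=22.760)
ex = (C−B)/|BC| = (0.6369,0.7709); ey = (-0.7709,0.6369)
P = B + 1.83·ex + -2.33·ey = (5.8150,-1.0004)

5.81 -1.00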